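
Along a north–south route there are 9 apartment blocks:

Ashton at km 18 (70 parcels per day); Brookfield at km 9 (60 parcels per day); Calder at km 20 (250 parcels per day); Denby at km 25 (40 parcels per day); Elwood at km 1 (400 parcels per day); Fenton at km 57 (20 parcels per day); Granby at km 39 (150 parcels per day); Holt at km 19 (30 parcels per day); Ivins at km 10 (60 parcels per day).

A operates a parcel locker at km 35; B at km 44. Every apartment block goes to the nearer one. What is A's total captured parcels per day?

The indifferent point is the midpoint (35+44)/2 = 39.5; apartment blocks left of it (closer to A at 35) go to A, those right go to B.
  Elwood at 1 (w=400) → A
  Brookfield at 9 (w=60) → A
  Ivins at 10 (w=60) → A
  Ashton at 18 (w=70) → A
  Holt at 19 (w=30) → A
  Calder at 20 (w=250) → A
  Denby at 25 (w=40) → A
  Granby at 39 (w=150) → A
  Fenton at 57 (w=20) → B
A captures 1060; B captures 20.

1060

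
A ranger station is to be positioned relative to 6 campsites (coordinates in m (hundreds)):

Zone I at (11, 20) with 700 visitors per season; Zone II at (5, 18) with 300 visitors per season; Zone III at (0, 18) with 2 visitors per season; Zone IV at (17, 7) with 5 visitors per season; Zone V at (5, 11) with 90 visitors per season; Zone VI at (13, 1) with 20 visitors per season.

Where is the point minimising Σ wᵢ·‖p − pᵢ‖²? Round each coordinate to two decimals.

(8.95, 18.34)

The minimiser of Σwᵢ‖p−pᵢ‖² is the weighted centroid p* = (Σwᵢpᵢ)/(Σwᵢ).
Σwᵢ = 1117.
Σwᵢxᵢ = 700·11 + 300·5 + 2·0 + 5·17 + 90·5 + 20·13 = 9995.
Σwᵢyᵢ = 700·20 + 300·18 + 2·18 + 5·7 + 90·11 + 20·1 = 20481.
x* = 9995/1117 = 8.95, y* = 20481/1117 = 18.34.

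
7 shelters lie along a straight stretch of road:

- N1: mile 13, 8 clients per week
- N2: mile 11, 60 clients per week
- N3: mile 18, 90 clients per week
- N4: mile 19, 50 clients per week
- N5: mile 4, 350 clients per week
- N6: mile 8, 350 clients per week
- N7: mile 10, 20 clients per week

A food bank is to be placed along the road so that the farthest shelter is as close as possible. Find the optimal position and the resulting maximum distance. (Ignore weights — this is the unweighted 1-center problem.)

The 1-center on a line is the midpoint of the two extreme points: leftmost at 4, rightmost at 19.
Optimal location = (4 + 19)/2 = 11.5; maximum distance = (19 − 4)/2 = 7.5.

location 11.5, max distance 7.5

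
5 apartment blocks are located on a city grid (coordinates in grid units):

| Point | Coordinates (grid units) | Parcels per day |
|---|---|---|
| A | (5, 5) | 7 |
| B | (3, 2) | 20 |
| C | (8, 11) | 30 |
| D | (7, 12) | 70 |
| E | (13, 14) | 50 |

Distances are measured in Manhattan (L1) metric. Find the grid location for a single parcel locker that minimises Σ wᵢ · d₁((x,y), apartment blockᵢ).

(7, 12)

Manhattan distance separates: Σwᵢ(|x−xᵢ|+|y−yᵢ|) = Σwᵢ|x−xᵢ| + Σwᵢ|y−yᵢ|, so x and y are optimised independently as 1-D weighted medians.
Total weight W = 177; half = 88.5.
x-coordinate, sorted with cumulative weight:
  x=3 (B, w=20) cum 20
  x=5 (A, w=7) cum 27
  x=7 (D, w=70) cum 97  ← median
  x=8 (C, w=30) cum 127
  x=13 (E, w=50) cum 177
⇒ x* = 7
y-coordinate, sorted with cumulative weight:
  y=2 (B, w=20) cum 20
  y=5 (A, w=7) cum 27
  y=11 (C, w=30) cum 57
  y=12 (D, w=70) cum 127  ← median
  y=14 (E, w=50) cum 177
⇒ y* = 12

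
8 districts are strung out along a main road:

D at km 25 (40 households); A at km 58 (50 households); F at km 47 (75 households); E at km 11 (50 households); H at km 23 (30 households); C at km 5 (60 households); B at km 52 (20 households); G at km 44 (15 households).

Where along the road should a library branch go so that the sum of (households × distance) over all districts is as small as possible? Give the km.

x = 25

For a sum of weighted absolute distances on a line, the optimum is the weighted median (not the mean). Total weight W = 340; half-weight = 170.
Sort by position and accumulate weight:
  km 5 (C, w=60) → cum 60
  km 11 (E, w=50) → cum 110
  km 23 (H, w=30) → cum 140
  km 25 (D, w=40) → cum 180  ≥ 170 → median here
  km 44 (G, w=15) → cum 195
  km 47 (F, w=75) → cum 270
  km 52 (B, w=20) → cum 290
  km 58 (A, w=50) → cum 340
Optimal location: km 25.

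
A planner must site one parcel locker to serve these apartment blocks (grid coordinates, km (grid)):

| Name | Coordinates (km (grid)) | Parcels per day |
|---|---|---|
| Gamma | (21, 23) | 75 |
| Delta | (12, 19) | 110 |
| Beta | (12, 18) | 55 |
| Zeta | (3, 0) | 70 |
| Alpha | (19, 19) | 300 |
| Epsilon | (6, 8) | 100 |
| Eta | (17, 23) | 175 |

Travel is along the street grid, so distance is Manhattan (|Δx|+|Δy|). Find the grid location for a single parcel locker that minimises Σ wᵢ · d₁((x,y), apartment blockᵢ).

(17, 19)

Manhattan distance separates: Σwᵢ(|x−xᵢ|+|y−yᵢ|) = Σwᵢ|x−xᵢ| + Σwᵢ|y−yᵢ|, so x and y are optimised independently as 1-D weighted medians.
Total weight W = 885; half = 442.5.
x-coordinate, sorted with cumulative weight:
  x=3 (Zeta, w=70) cum 70
  x=6 (Epsilon, w=100) cum 170
  x=12 (Delta, w=110) cum 280
  x=12 (Beta, w=55) cum 335
  x=17 (Eta, w=175) cum 510  ← median
  x=19 (Alpha, w=300) cum 810
  x=21 (Gamma, w=75) cum 885
⇒ x* = 17
y-coordinate, sorted with cumulative weight:
  y=0 (Zeta, w=70) cum 70
  y=8 (Epsilon, w=100) cum 170
  y=18 (Beta, w=55) cum 225
  y=19 (Delta, w=110) cum 335
  y=19 (Alpha, w=300) cum 635  ← median
  y=23 (Gamma, w=75) cum 710
  y=23 (Eta, w=175) cum 885
⇒ y* = 19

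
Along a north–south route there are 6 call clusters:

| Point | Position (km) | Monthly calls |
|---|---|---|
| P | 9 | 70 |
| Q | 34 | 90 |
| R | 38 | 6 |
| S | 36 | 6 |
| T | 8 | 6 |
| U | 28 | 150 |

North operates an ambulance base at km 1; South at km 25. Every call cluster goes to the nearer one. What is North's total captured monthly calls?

76

The indifferent point is the midpoint (1+25)/2 = 13; call clusters left of it (closer to North at 1) go to North, those right go to South.
  T at 8 (w=6) → North
  P at 9 (w=70) → North
  U at 28 (w=150) → South
  Q at 34 (w=90) → South
  S at 36 (w=6) → South
  R at 38 (w=6) → South
North captures 76; South captures 252.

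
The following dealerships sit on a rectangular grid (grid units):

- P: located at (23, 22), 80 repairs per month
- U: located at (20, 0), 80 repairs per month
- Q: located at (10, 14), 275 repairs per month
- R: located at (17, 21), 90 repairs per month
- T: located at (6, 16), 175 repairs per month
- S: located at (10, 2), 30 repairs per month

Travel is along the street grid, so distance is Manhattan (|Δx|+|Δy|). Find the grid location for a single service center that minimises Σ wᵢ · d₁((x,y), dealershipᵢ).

Manhattan distance separates: Σwᵢ(|x−xᵢ|+|y−yᵢ|) = Σwᵢ|x−xᵢ| + Σwᵢ|y−yᵢ|, so x and y are optimised independently as 1-D weighted medians.
Total weight W = 730; half = 365.
x-coordinate, sorted with cumulative weight:
  x=6 (T, w=175) cum 175
  x=10 (Q, w=275) cum 450  ← median
  x=10 (S, w=30) cum 480
  x=17 (R, w=90) cum 570
  x=20 (U, w=80) cum 650
  x=23 (P, w=80) cum 730
⇒ x* = 10
y-coordinate, sorted with cumulative weight:
  y=0 (U, w=80) cum 80
  y=2 (S, w=30) cum 110
  y=14 (Q, w=275) cum 385  ← median
  y=16 (T, w=175) cum 560
  y=21 (R, w=90) cum 650
  y=22 (P, w=80) cum 730
⇒ y* = 14

(10, 14)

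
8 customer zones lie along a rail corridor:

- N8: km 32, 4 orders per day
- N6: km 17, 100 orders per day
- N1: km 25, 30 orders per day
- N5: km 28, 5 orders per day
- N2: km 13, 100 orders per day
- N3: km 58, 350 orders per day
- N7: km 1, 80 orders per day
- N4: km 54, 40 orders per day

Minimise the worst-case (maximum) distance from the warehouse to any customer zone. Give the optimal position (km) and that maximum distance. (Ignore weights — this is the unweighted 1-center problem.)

The 1-center on a line is the midpoint of the two extreme points: leftmost at 1, rightmost at 58.
Optimal location = (1 + 58)/2 = 29.5; maximum distance = (58 − 1)/2 = 28.5.

location 29.5, max distance 28.5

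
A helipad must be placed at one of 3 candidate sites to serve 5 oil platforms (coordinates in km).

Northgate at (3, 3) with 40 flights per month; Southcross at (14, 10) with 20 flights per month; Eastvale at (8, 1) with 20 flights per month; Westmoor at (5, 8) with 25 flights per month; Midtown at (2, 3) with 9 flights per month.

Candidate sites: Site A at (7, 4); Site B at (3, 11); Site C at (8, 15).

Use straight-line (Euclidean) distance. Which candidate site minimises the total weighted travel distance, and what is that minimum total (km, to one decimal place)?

Site A, total 570.3 km

Total weighted distance at each candidate:
  Site A (7, 4): total = 570.3
  Site B (3, 11): total = 927.2
  Site C (8, 15): total = 1267.3
Minimum is at Site A with total 570.3 km.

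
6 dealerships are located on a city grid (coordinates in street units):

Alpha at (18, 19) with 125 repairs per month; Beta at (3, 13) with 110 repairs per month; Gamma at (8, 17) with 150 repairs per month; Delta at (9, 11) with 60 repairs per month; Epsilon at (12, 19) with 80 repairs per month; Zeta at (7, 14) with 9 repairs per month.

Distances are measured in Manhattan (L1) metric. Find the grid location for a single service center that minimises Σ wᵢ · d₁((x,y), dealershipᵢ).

(8, 17)

Manhattan distance separates: Σwᵢ(|x−xᵢ|+|y−yᵢ|) = Σwᵢ|x−xᵢ| + Σwᵢ|y−yᵢ|, so x and y are optimised independently as 1-D weighted medians.
Total weight W = 534; half = 267.
x-coordinate, sorted with cumulative weight:
  x=3 (Beta, w=110) cum 110
  x=7 (Zeta, w=9) cum 119
  x=8 (Gamma, w=150) cum 269  ← median
  x=9 (Delta, w=60) cum 329
  x=12 (Epsilon, w=80) cum 409
  x=18 (Alpha, w=125) cum 534
⇒ x* = 8
y-coordinate, sorted with cumulative weight:
  y=11 (Delta, w=60) cum 60
  y=13 (Beta, w=110) cum 170
  y=14 (Zeta, w=9) cum 179
  y=17 (Gamma, w=150) cum 329  ← median
  y=19 (Alpha, w=125) cum 454
  y=19 (Epsilon, w=80) cum 534
⇒ y* = 17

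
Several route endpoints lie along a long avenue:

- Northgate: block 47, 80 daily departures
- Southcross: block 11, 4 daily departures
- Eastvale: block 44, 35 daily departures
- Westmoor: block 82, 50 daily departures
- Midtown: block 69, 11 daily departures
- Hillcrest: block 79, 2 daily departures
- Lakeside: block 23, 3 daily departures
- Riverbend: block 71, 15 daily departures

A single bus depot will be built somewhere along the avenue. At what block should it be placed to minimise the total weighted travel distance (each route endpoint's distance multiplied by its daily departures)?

x = 47

For a sum of weighted absolute distances on a line, the optimum is the weighted median (not the mean). Total weight W = 200; half-weight = 100.
Sort by position and accumulate weight:
  block 11 (Southcross, w=4) → cum 4
  block 23 (Lakeside, w=3) → cum 7
  block 44 (Eastvale, w=35) → cum 42
  block 47 (Northgate, w=80) → cum 122  ≥ 100 → median here
  block 69 (Midtown, w=11) → cum 133
  block 71 (Riverbend, w=15) → cum 148
  block 79 (Hillcrest, w=2) → cum 150
  block 82 (Westmoor, w=50) → cum 200
Optimal location: block 47.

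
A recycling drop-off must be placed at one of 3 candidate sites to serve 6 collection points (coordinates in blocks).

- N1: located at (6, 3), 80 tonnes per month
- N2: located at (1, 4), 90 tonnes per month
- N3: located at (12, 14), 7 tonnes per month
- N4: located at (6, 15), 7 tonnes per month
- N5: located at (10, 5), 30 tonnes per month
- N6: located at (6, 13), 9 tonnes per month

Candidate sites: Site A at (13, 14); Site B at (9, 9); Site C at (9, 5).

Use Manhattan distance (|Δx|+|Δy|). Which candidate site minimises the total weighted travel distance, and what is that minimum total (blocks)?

Site C, total 1514 blocks

Total weighted distance at each candidate:
  Site A (13, 14): total = 3915
  Site B (9, 9): total = 2222
  Site C (9, 5): total = 1514
Minimum is at Site C with total 1514 blocks.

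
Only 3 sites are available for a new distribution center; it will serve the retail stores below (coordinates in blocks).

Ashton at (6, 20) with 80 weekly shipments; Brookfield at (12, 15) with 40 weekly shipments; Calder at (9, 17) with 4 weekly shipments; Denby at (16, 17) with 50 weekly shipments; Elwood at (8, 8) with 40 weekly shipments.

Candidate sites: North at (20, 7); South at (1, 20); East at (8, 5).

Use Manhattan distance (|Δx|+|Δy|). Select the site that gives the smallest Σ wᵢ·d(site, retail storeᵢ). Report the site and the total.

South, total 2744 blocks

Total weighted distance at each candidate:
  North (20, 7): total = 4104
  South (1, 20): total = 2744
  East (8, 5): total = 3092
Minimum is at South with total 2744 blocks.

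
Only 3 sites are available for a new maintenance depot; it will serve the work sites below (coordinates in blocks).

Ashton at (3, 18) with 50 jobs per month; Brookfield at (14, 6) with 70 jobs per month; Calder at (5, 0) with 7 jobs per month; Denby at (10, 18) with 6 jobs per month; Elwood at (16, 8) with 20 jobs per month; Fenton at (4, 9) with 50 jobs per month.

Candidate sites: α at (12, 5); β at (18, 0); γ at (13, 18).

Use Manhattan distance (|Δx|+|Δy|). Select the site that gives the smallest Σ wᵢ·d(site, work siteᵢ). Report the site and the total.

α, total 2224 blocks

Total weighted distance at each candidate:
  α (12, 5): total = 2224
  β (18, 0): total = 3947
  γ (13, 18): total = 2770
Minimum is at α with total 2224 blocks.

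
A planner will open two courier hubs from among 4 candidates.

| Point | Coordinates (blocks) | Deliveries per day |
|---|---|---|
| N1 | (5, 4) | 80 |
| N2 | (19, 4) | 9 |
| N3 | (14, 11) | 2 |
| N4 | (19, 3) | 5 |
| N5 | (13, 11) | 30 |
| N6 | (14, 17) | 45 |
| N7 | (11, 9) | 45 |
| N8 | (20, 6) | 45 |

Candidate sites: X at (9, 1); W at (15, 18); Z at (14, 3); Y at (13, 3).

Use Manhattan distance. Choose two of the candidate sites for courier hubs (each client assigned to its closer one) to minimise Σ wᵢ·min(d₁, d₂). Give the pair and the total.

Evaluate every pair (each demand assigned to the nearer of the two):
  {W, Y}: total = 1969
  {W, Z}: total = 2065
  {X, W}: total = 2283
  {X, Z}: total = 2365
  {X, Y}: total = 2396
  {Z, Y}: total = 2450
Best pair: {W, Y} with total 1969.

{W, Y}, total 1969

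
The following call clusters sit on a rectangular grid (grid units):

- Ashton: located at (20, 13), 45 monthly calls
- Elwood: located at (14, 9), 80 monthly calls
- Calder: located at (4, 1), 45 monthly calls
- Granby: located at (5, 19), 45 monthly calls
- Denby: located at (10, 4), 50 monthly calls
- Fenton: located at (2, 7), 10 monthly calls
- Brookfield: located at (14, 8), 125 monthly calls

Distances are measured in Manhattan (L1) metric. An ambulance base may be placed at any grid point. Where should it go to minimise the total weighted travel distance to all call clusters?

(14, 8)

Manhattan distance separates: Σwᵢ(|x−xᵢ|+|y−yᵢ|) = Σwᵢ|x−xᵢ| + Σwᵢ|y−yᵢ|, so x and y are optimised independently as 1-D weighted medians.
Total weight W = 400; half = 200.
x-coordinate, sorted with cumulative weight:
  x=2 (Fenton, w=10) cum 10
  x=4 (Calder, w=45) cum 55
  x=5 (Granby, w=45) cum 100
  x=10 (Denby, w=50) cum 150
  x=14 (Elwood, w=80) cum 230  ← median
  x=14 (Brookfield, w=125) cum 355
  x=20 (Ashton, w=45) cum 400
⇒ x* = 14
y-coordinate, sorted with cumulative weight:
  y=1 (Calder, w=45) cum 45
  y=4 (Denby, w=50) cum 95
  y=7 (Fenton, w=10) cum 105
  y=8 (Brookfield, w=125) cum 230  ← median
  y=9 (Elwood, w=80) cum 310
  y=13 (Ashton, w=45) cum 355
  y=19 (Granby, w=45) cum 400
⇒ y* = 8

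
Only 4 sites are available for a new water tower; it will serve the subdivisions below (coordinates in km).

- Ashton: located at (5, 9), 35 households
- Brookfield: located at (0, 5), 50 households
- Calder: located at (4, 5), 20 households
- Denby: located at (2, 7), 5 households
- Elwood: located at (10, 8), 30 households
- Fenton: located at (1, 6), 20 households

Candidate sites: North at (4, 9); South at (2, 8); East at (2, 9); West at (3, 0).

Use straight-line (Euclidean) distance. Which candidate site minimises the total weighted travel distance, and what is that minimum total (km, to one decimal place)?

Total weighted distance at each candidate:
  North (4, 9): total = 679.3
  South (2, 8): total = 652.8
  East (2, 9): total = 733.2
  West (3, 0): total = 1197.0
Minimum is at South with total 652.8 km.

South, total 652.8 km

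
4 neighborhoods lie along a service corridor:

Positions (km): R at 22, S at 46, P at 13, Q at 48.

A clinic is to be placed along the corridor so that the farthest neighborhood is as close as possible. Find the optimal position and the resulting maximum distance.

The 1-center on a line is the midpoint of the two extreme points: leftmost at 13, rightmost at 48.
Optimal location = (13 + 48)/2 = 30.5; maximum distance = (48 − 13)/2 = 17.5.

location 30.5, max distance 17.5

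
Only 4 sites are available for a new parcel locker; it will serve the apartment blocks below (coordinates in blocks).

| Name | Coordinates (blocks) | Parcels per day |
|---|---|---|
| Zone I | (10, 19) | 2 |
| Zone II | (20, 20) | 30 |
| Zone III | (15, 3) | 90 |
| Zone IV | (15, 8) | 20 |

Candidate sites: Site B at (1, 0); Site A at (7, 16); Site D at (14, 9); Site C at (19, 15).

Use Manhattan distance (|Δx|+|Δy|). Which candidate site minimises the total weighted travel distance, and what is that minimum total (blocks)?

Total weighted distance at each candidate:
  Site B (1, 0): total = 3196
  Site A (7, 16): total = 2732
  Site D (14, 9): total = 1208
  Site C (19, 15): total = 1866
Minimum is at Site D with total 1208 blocks.

Site D, total 1208 blocks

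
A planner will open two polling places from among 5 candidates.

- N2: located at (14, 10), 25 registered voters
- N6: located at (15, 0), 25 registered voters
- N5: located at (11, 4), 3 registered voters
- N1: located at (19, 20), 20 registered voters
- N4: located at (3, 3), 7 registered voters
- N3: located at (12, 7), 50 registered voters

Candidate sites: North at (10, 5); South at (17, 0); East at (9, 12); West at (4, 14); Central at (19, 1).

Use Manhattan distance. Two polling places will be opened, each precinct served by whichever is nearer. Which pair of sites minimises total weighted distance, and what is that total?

Evaluate every pair (each demand assigned to the nearer of the two):
  {North, South}: total = 984
  {North, Central}: total = 999
  {North, East}: total = 1054
  {South, East}: total = 1120
  {North, West}: total = 1164
  {East, Central}: total = 1195
  {East, West}: total = 1499
  {South, Central}: total = 1504
  {South, West}: total = 1509
  {West, Central}: total = 1622
Best pair: {North, South} with total 984.

{North, South}, total 984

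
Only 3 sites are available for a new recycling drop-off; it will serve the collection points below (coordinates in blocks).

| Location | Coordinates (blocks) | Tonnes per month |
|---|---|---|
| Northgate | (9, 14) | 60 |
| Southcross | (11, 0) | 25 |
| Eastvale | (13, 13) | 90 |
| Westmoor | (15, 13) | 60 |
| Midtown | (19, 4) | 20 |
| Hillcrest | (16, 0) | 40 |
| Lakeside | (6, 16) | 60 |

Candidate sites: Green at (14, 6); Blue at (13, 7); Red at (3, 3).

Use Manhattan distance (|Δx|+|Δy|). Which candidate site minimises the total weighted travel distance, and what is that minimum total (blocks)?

Total weighted distance at each candidate:
  Green (14, 6): total = 3745
  Blue (13, 7): total = 3445
  Red (3, 3): total = 6355
Minimum is at Blue with total 3445 blocks.

Blue, total 3445 blocks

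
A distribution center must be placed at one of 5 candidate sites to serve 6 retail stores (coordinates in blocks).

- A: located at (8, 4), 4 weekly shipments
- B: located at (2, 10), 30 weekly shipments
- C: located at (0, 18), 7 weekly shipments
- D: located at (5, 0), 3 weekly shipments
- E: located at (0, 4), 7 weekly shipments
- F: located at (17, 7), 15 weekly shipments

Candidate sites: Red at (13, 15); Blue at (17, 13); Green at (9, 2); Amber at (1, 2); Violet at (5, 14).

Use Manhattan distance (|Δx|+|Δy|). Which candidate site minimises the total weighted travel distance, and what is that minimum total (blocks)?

Violet, total 757 blocks

Total weighted distance at each candidate:
  Red (13, 15): total = 1073
  Blue (17, 13): total = 1113
  Green (9, 2): total = 927
  Amber (1, 2): total = 779
  Violet (5, 14): total = 757
Minimum is at Violet with total 757 blocks.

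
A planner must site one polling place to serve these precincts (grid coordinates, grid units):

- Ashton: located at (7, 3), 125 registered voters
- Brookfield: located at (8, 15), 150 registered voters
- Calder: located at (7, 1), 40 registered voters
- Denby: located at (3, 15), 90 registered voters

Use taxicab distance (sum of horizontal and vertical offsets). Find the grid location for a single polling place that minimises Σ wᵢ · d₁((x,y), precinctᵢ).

(7, 15)

Manhattan distance separates: Σwᵢ(|x−xᵢ|+|y−yᵢ|) = Σwᵢ|x−xᵢ| + Σwᵢ|y−yᵢ|, so x and y are optimised independently as 1-D weighted medians.
Total weight W = 405; half = 202.5.
x-coordinate, sorted with cumulative weight:
  x=3 (Denby, w=90) cum 90
  x=7 (Ashton, w=125) cum 215  ← median
  x=7 (Calder, w=40) cum 255
  x=8 (Brookfield, w=150) cum 405
⇒ x* = 7
y-coordinate, sorted with cumulative weight:
  y=1 (Calder, w=40) cum 40
  y=3 (Ashton, w=125) cum 165
  y=15 (Brookfield, w=150) cum 315  ← median
  y=15 (Denby, w=90) cum 405
⇒ y* = 15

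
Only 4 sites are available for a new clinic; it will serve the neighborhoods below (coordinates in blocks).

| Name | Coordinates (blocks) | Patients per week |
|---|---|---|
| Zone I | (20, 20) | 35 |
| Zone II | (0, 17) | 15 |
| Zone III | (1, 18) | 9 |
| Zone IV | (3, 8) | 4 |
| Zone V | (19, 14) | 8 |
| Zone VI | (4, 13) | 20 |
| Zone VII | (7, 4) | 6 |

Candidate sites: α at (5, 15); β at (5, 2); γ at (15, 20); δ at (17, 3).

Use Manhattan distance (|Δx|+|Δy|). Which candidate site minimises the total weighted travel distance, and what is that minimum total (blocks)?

α, total 1162 blocks

Total weighted distance at each candidate:
  α (5, 15): total = 1162
  β (5, 2): total = 2139
  γ (15, 20): total = 1269
  δ (17, 3): total = 2150
Minimum is at α with total 1162 blocks.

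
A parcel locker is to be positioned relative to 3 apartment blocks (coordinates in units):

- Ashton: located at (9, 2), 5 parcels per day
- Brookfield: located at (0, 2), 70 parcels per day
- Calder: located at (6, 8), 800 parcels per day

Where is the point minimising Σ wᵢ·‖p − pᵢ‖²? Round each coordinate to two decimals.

(5.54, 7.49)

The minimiser of Σwᵢ‖p−pᵢ‖² is the weighted centroid p* = (Σwᵢpᵢ)/(Σwᵢ).
Σwᵢ = 875.
Σwᵢxᵢ = 5·9 + 70·0 + 800·6 = 4845.
Σwᵢyᵢ = 5·2 + 70·2 + 800·8 = 6550.
x* = 4845/875 = 5.54, y* = 6550/875 = 7.49.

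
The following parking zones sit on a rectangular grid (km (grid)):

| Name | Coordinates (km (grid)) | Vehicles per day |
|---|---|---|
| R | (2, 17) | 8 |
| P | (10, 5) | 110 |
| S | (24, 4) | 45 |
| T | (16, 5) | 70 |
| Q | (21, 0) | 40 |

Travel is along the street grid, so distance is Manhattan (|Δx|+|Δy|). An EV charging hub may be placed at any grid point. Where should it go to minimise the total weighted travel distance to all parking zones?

Manhattan distance separates: Σwᵢ(|x−xᵢ|+|y−yᵢ|) = Σwᵢ|x−xᵢ| + Σwᵢ|y−yᵢ|, so x and y are optimised independently as 1-D weighted medians.
Total weight W = 273; half = 136.5.
x-coordinate, sorted with cumulative weight:
  x=2 (R, w=8) cum 8
  x=10 (P, w=110) cum 118
  x=16 (T, w=70) cum 188  ← median
  x=21 (Q, w=40) cum 228
  x=24 (S, w=45) cum 273
⇒ x* = 16
y-coordinate, sorted with cumulative weight:
  y=0 (Q, w=40) cum 40
  y=4 (S, w=45) cum 85
  y=5 (P, w=110) cum 195  ← median
  y=5 (T, w=70) cum 265
  y=17 (R, w=8) cum 273
⇒ y* = 5

(16, 5)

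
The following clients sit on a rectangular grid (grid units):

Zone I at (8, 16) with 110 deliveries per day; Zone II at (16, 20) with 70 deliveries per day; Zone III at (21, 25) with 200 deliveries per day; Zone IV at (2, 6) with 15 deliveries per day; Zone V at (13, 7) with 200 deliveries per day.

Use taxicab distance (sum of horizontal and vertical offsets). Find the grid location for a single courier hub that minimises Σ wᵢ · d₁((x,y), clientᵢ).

Manhattan distance separates: Σwᵢ(|x−xᵢ|+|y−yᵢ|) = Σwᵢ|x−xᵢ| + Σwᵢ|y−yᵢ|, so x and y are optimised independently as 1-D weighted medians.
Total weight W = 595; half = 297.5.
x-coordinate, sorted with cumulative weight:
  x=2 (Zone IV, w=15) cum 15
  x=8 (Zone I, w=110) cum 125
  x=13 (Zone V, w=200) cum 325  ← median
  x=16 (Zone II, w=70) cum 395
  x=21 (Zone III, w=200) cum 595
⇒ x* = 13
y-coordinate, sorted with cumulative weight:
  y=6 (Zone IV, w=15) cum 15
  y=7 (Zone V, w=200) cum 215
  y=16 (Zone I, w=110) cum 325  ← median
  y=20 (Zone II, w=70) cum 395
  y=25 (Zone III, w=200) cum 595
⇒ y* = 16

(13, 16)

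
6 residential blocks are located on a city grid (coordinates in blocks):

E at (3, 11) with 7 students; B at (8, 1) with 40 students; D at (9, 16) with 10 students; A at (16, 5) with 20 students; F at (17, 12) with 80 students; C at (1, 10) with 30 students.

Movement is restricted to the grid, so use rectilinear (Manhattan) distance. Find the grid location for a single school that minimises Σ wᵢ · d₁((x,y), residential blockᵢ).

Manhattan distance separates: Σwᵢ(|x−xᵢ|+|y−yᵢ|) = Σwᵢ|x−xᵢ| + Σwᵢ|y−yᵢ|, so x and y are optimised independently as 1-D weighted medians.
Total weight W = 187; half = 93.5.
x-coordinate, sorted with cumulative weight:
  x=1 (C, w=30) cum 30
  x=3 (E, w=7) cum 37
  x=8 (B, w=40) cum 77
  x=9 (D, w=10) cum 87
  x=16 (A, w=20) cum 107  ← median
  x=17 (F, w=80) cum 187
⇒ x* = 16
y-coordinate, sorted with cumulative weight:
  y=1 (B, w=40) cum 40
  y=5 (A, w=20) cum 60
  y=10 (C, w=30) cum 90
  y=11 (E, w=7) cum 97  ← median
  y=12 (F, w=80) cum 177
  y=16 (D, w=10) cum 187
⇒ y* = 11

(16, 11)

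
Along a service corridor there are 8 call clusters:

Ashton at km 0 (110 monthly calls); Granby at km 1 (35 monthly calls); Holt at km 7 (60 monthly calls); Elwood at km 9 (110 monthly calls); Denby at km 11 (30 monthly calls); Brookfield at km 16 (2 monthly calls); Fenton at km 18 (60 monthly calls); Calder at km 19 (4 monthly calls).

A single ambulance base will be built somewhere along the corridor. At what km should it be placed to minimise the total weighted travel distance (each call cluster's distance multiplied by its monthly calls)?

For a sum of weighted absolute distances on a line, the optimum is the weighted median (not the mean). Total weight W = 411; half-weight = 205.5.
Sort by position and accumulate weight:
  km 0 (Ashton, w=110) → cum 110
  km 1 (Granby, w=35) → cum 145
  km 7 (Holt, w=60) → cum 205
  km 9 (Elwood, w=110) → cum 315  ≥ 205.5 → median here
  km 11 (Denby, w=30) → cum 345
  km 16 (Brookfield, w=2) → cum 347
  km 18 (Fenton, w=60) → cum 407
  km 19 (Calder, w=4) → cum 411
Optimal location: km 9.

x = 9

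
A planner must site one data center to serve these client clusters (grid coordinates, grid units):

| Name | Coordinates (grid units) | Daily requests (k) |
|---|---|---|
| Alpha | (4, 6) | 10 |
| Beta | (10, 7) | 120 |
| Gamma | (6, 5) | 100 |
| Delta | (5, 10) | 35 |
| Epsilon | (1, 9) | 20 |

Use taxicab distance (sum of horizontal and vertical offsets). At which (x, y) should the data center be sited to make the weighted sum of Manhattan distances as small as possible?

(6, 7)

Manhattan distance separates: Σwᵢ(|x−xᵢ|+|y−yᵢ|) = Σwᵢ|x−xᵢ| + Σwᵢ|y−yᵢ|, so x and y are optimised independently as 1-D weighted medians.
Total weight W = 285; half = 142.5.
x-coordinate, sorted with cumulative weight:
  x=1 (Epsilon, w=20) cum 20
  x=4 (Alpha, w=10) cum 30
  x=5 (Delta, w=35) cum 65
  x=6 (Gamma, w=100) cum 165  ← median
  x=10 (Beta, w=120) cum 285
⇒ x* = 6
y-coordinate, sorted with cumulative weight:
  y=5 (Gamma, w=100) cum 100
  y=6 (Alpha, w=10) cum 110
  y=7 (Beta, w=120) cum 230  ← median
  y=9 (Epsilon, w=20) cum 250
  y=10 (Delta, w=35) cum 285
⇒ y* = 7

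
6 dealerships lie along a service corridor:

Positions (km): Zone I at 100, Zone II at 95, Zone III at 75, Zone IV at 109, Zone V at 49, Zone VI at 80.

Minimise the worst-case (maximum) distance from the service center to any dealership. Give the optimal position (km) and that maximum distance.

The 1-center on a line is the midpoint of the two extreme points: leftmost at 49, rightmost at 109.
Optimal location = (49 + 109)/2 = 79; maximum distance = (109 − 49)/2 = 30.

location 79, max distance 30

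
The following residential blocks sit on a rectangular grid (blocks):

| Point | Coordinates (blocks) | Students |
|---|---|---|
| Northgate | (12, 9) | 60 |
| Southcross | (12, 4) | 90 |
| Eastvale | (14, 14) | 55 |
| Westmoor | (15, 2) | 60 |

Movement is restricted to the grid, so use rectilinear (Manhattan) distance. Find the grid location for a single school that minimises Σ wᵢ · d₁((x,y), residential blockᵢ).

(12, 4)

Manhattan distance separates: Σwᵢ(|x−xᵢ|+|y−yᵢ|) = Σwᵢ|x−xᵢ| + Σwᵢ|y−yᵢ|, so x and y are optimised independently as 1-D weighted medians.
Total weight W = 265; half = 132.5.
x-coordinate, sorted with cumulative weight:
  x=12 (Northgate, w=60) cum 60
  x=12 (Southcross, w=90) cum 150  ← median
  x=14 (Eastvale, w=55) cum 205
  x=15 (Westmoor, w=60) cum 265
⇒ x* = 12
y-coordinate, sorted with cumulative weight:
  y=2 (Westmoor, w=60) cum 60
  y=4 (Southcross, w=90) cum 150  ← median
  y=9 (Northgate, w=60) cum 210
  y=14 (Eastvale, w=55) cum 265
⇒ y* = 4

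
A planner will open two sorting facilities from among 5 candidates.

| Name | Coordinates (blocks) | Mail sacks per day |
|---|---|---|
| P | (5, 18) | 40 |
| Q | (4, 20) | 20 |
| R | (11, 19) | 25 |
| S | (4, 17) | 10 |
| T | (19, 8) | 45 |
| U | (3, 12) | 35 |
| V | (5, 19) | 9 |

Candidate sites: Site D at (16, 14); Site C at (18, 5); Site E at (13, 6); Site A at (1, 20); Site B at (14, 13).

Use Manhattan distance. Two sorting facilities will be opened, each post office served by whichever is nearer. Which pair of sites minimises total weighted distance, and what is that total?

Evaluate every pair (each demand assigned to the nearer of the two):
  {Site C, Site A}: total = 1210
  {Site E, Site A}: total = 1390
  {Site D, Site A}: total = 1410
  {Site A, Site B}: total = 1430
  {Site C, Site B}: total = 2000
  {Site E, Site B}: total = 2180
  {Site D, Site C}: total = 2209
  {Site D, Site B}: total = 2225
  {Site D, Site E}: total = 2389
  {Site C, Site E}: total = 2764
Best pair: {Site C, Site A} with total 1210.

{Site C, Site A}, total 1210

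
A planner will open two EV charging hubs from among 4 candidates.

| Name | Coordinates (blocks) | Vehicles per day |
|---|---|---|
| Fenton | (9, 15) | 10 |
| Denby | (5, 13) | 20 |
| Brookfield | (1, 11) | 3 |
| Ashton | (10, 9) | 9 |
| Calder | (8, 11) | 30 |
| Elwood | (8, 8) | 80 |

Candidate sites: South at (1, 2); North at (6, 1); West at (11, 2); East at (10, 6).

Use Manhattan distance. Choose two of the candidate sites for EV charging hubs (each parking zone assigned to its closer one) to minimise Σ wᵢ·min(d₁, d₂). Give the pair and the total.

Evaluate every pair (each demand assigned to the nearer of the two):
  {South, East}: total = 924
  {North, East}: total = 939
  {West, East}: total = 939
  {North, West}: total = 1607
  {South, West}: total = 1629
  {South, North}: total = 1645
Best pair: {South, East} with total 924.

{South, East}, total 924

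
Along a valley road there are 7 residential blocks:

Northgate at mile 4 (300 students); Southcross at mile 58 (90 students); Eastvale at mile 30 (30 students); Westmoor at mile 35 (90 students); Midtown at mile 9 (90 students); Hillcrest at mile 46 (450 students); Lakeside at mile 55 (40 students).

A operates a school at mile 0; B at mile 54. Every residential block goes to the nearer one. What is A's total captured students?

The indifferent point is the midpoint (0+54)/2 = 27; residential blocks left of it (closer to A at 0) go to A, those right go to B.
  Northgate at 4 (w=300) → A
  Midtown at 9 (w=90) → A
  Eastvale at 30 (w=30) → B
  Westmoor at 35 (w=90) → B
  Hillcrest at 46 (w=450) → B
  Lakeside at 55 (w=40) → B
  Southcross at 58 (w=90) → B
A captures 390; B captures 700.

390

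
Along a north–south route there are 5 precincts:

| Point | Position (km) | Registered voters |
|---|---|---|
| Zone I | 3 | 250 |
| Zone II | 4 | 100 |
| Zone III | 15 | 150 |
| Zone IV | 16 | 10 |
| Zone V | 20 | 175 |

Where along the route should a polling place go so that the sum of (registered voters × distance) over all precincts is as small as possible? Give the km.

x = 4

For a sum of weighted absolute distances on a line, the optimum is the weighted median (not the mean). Total weight W = 685; half-weight = 342.5.
Sort by position and accumulate weight:
  km 3 (Zone I, w=250) → cum 250
  km 4 (Zone II, w=100) → cum 350  ≥ 342.5 → median here
  km 15 (Zone III, w=150) → cum 500
  km 16 (Zone IV, w=10) → cum 510
  km 20 (Zone V, w=175) → cum 685
Optimal location: km 4.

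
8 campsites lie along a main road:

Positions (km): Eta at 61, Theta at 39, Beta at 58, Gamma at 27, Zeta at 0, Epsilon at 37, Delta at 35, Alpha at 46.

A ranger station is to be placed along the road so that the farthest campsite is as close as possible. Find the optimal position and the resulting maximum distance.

The 1-center on a line is the midpoint of the two extreme points: leftmost at 0, rightmost at 61.
Optimal location = (0 + 61)/2 = 30.5; maximum distance = (61 − 0)/2 = 30.5.

location 30.5, max distance 30.5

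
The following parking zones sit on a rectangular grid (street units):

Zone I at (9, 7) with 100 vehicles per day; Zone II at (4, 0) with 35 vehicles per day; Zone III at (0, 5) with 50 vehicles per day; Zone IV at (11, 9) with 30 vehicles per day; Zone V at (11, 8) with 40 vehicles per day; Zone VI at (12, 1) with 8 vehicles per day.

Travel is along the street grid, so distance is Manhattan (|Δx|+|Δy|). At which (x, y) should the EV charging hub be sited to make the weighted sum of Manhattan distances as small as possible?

(9, 7)

Manhattan distance separates: Σwᵢ(|x−xᵢ|+|y−yᵢ|) = Σwᵢ|x−xᵢ| + Σwᵢ|y−yᵢ|, so x and y are optimised independently as 1-D weighted medians.
Total weight W = 263; half = 131.5.
x-coordinate, sorted with cumulative weight:
  x=0 (Zone III, w=50) cum 50
  x=4 (Zone II, w=35) cum 85
  x=9 (Zone I, w=100) cum 185  ← median
  x=11 (Zone IV, w=30) cum 215
  x=11 (Zone V, w=40) cum 255
  x=12 (Zone VI, w=8) cum 263
⇒ x* = 9
y-coordinate, sorted with cumulative weight:
  y=0 (Zone II, w=35) cum 35
  y=1 (Zone VI, w=8) cum 43
  y=5 (Zone III, w=50) cum 93
  y=7 (Zone I, w=100) cum 193  ← median
  y=8 (Zone V, w=40) cum 233
  y=9 (Zone IV, w=30) cum 263
⇒ y* = 7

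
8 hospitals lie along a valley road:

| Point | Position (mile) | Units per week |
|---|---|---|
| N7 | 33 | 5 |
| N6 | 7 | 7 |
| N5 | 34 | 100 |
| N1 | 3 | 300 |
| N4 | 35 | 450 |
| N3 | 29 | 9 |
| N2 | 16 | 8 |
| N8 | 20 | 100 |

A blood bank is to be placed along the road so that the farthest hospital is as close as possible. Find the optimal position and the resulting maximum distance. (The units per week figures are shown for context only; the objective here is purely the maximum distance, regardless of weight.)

location 19, max distance 16

The 1-center on a line is the midpoint of the two extreme points: leftmost at 3, rightmost at 35.
Optimal location = (3 + 35)/2 = 19; maximum distance = (35 − 3)/2 = 16.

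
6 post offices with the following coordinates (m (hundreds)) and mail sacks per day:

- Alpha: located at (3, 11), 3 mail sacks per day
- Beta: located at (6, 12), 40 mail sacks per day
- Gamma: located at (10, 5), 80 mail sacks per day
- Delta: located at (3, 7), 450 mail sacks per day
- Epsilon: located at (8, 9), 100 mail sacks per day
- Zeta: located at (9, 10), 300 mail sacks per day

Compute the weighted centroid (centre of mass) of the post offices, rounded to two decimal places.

(6.06, 8.18)

The minimiser of Σwᵢ‖p−pᵢ‖² is the weighted centroid p* = (Σwᵢpᵢ)/(Σwᵢ).
Σwᵢ = 973.
Σwᵢxᵢ = 3·3 + 40·6 + 80·10 + 450·3 + 100·8 + 300·9 = 5899.
Σwᵢyᵢ = 3·11 + 40·12 + 80·5 + 450·7 + 100·9 + 300·10 = 7963.
x* = 5899/973 = 6.06, y* = 7963/973 = 8.18.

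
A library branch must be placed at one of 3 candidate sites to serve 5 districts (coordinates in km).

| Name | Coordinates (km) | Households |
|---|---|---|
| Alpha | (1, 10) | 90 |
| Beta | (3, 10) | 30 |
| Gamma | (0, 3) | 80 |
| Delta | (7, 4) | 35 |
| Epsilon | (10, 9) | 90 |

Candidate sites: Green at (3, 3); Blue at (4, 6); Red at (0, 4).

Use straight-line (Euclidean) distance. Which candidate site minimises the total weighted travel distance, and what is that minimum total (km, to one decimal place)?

Total weighted distance at each candidate:
  Green (3, 3): total = 2079.3
  Blue (4, 6): total = 1703.6
  Red (0, 4): total = 2079.9
Minimum is at Blue with total 1703.6 km.

Blue, total 1703.6 km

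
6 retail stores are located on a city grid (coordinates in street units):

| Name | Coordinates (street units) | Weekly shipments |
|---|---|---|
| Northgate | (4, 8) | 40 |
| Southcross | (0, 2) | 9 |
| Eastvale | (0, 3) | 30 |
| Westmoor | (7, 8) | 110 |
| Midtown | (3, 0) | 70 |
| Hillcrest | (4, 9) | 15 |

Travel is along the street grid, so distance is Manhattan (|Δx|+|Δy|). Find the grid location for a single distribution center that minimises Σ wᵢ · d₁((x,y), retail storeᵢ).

(4, 8)

Manhattan distance separates: Σwᵢ(|x−xᵢ|+|y−yᵢ|) = Σwᵢ|x−xᵢ| + Σwᵢ|y−yᵢ|, so x and y are optimised independently as 1-D weighted medians.
Total weight W = 274; half = 137.
x-coordinate, sorted with cumulative weight:
  x=0 (Southcross, w=9) cum 9
  x=0 (Eastvale, w=30) cum 39
  x=3 (Midtown, w=70) cum 109
  x=4 (Northgate, w=40) cum 149  ← median
  x=4 (Hillcrest, w=15) cum 164
  x=7 (Westmoor, w=110) cum 274
⇒ x* = 4
y-coordinate, sorted with cumulative weight:
  y=0 (Midtown, w=70) cum 70
  y=2 (Southcross, w=9) cum 79
  y=3 (Eastvale, w=30) cum 109
  y=8 (Northgate, w=40) cum 149  ← median
  y=8 (Westmoor, w=110) cum 259
  y=9 (Hillcrest, w=15) cum 274
⇒ y* = 8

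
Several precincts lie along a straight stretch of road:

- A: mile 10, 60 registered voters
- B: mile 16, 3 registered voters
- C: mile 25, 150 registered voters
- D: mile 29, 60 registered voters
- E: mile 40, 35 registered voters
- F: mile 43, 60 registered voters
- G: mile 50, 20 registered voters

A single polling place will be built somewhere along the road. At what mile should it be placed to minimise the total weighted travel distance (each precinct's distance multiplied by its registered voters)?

For a sum of weighted absolute distances on a line, the optimum is the weighted median (not the mean). Total weight W = 388; half-weight = 194.
Sort by position and accumulate weight:
  mile 10 (A, w=60) → cum 60
  mile 16 (B, w=3) → cum 63
  mile 25 (C, w=150) → cum 213  ≥ 194 → median here
  mile 29 (D, w=60) → cum 273
  mile 40 (E, w=35) → cum 308
  mile 43 (F, w=60) → cum 368
  mile 50 (G, w=20) → cum 388
Optimal location: mile 25.

x = 25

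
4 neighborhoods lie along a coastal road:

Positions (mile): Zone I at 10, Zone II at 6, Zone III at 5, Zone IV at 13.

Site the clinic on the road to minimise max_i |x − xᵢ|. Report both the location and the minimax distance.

location 9, max distance 4

The 1-center on a line is the midpoint of the two extreme points: leftmost at 5, rightmost at 13.
Optimal location = (5 + 13)/2 = 9; maximum distance = (13 − 5)/2 = 4.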